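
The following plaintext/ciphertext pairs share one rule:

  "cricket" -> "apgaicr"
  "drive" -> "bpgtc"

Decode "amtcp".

Compare letters: c→a is +24, r→p is +24, i→g is +24 — a constant shift. Every letter moves 24 places later in the alphabet, wrapping around z→a.
Decoding amtcp: a−24=c, m−24=o, t−24=v, c−24=e, p−24=r.

cover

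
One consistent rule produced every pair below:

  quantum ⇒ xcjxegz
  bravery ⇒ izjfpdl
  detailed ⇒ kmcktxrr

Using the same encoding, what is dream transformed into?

Letter i (0-indexed) is shifted by i+7, so successive shifts are 7, 8, 9, ….
For dream: d+7=k, r+8=z, e+9=n, a+10=k, m+11=x.

kznkx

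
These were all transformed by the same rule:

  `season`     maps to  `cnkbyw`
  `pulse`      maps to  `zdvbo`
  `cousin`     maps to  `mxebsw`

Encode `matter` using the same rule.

wjdcoa

Shifts by position in season: pos 0: s→c (+10), pos 1: e→n (+9), pos 2: a→k (+10), pos 3: s→b (+9) — repeating every 2. A repeating key of period 2 is used — shifts +10, +9 over and over.
On matter: m+10=w, a+9=j, t+10=d, t+9=c, e+10=o, r+9=a.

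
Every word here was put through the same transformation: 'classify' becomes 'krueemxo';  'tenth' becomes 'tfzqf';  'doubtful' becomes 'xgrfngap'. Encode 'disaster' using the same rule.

The word is reversed, then every letter is shifted forward by 12.
Applying it to disaster: reverse → retsasid; then shift: r+12=d, e+12=q, t+12=f, s+12=e, a+12=m, s+12=e, i+12=u, d+12=p.

dqfemeup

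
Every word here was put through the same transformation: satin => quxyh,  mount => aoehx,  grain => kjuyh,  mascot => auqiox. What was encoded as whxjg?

entry

s(18)→q(16) and a(0)→u(20) fit y≡7x+20 (mod 26); the inverse of 7 mod 26 is 15. This is an affine cipher: with a=0,…,z=25, each position x becomes (7x+20) mod 26.
Undoing it on whxjg: w(22)→15·(22−20)≡4=e; h(7)→15·(7−20)≡13=n; x(23)→15·(23−20)≡19=t; j(9)→15·(9−20)≡17=r; g(6)→15·(6−20)≡24=y (all mod 26).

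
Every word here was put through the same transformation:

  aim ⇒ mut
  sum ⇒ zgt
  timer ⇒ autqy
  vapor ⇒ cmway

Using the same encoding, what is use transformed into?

The rule splits by letter class: vowels +12, consonants +7.
Applying it to use: u(vowel)+12=g, s(cons)+7=z, e(vowel)+12=q.

gzq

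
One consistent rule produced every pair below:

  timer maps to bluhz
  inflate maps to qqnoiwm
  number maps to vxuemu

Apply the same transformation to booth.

Shifts by position in timer: pos 0: t→b (+8), pos 1: i→l (+3), pos 2: m→u (+8), pos 3: e→h (+3) — repeating every 2. A repeating key of period 2 is used — shifts +8, +3 over and over.
For booth: b+8=j, o+3=r, o+8=w, t+3=w, h+8=p.

jrwwp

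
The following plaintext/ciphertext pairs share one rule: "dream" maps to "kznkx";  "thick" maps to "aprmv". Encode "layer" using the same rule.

In dream: d→k is +7, r→z is +8, e→n is +9, a→k is +10 — the shift increases by 1 each position. Letter i (0-indexed) is shifted by i+7, so successive shifts are 7, 8, 9, ….
Applying it to layer: l+7=s, a+8=i, y+9=h, e+10=o, r+11=c.

sihoc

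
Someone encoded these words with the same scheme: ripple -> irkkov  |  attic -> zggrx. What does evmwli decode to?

vendor

This is the alphabet-reversal cipher (Atbash): a becomes z, b becomes y, etc.
Reversing it on evmwli: e↔v, v↔e, m↔n, w↔d, l↔o, i↔r.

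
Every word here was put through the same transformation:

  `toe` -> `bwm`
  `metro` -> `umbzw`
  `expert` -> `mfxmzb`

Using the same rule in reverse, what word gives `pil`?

had

Compare letters: t→b is +8, o→w is +8, e→m is +8 — a constant shift. Every letter moves 8 places later in the alphabet, wrapping around z→a.
Reversing it on pil: p−8=h, i−8=a, l−8=d.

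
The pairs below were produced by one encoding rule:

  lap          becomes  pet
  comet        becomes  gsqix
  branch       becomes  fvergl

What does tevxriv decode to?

partner

Compare letters: l→p is +4, a→e is +4, p→t is +4 — a constant shift. Each letter is shifted forward by 4 in the alphabet (a Caesar shift of +4).
Undoing it on tevxriv: t−4=p, e−4=a, v−4=r, x−4=t, r−4=n, i−4=e, v−4=r.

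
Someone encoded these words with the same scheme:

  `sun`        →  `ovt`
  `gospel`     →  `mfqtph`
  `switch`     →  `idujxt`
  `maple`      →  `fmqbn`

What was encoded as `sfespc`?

border

The output letters match the input read backwards, each shifted +1: sun reversed is nus. The word is reversed, then every letter is shifted forward by 1.
Reversing it on sfespc: shift back: s−1=r, f−1=e, e−1=d, s−1=r, p−1=o, c−1=b → redrob; then reverse → border.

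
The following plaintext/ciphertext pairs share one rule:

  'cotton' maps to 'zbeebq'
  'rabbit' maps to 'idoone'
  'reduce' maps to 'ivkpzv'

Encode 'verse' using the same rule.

avitv

c(2)→z(25) and o(14)→b(1) fit y≡11x+3 (mod 26); the inverse of 11 mod 26 is 19. Treating letters as 0–25, the rule is x ↦ 11x + 3 (mod 26).
On verse: v(21)→11·21+3≡0=a; e(4)→11·4+3≡21=v; r(17)→11·17+3≡8=i; s(18)→11·18+3≡19=t; e(4)→11·4+3≡21=v (all mod 26).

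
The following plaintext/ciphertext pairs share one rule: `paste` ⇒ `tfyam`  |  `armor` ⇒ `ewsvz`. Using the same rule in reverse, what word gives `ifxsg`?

early

In paste: p→t is +4, a→f is +5, s→y is +6, t→a is +7 — the shift increases by 1 each position. Each letter shifts forward by (position + 4), i.e. 4, 5, 6, … — the shift grows by one for each successive letter.
Undoing it on ifxsg: i−4=e, f−5=a, x−6=r, s−7=l, g−8=y.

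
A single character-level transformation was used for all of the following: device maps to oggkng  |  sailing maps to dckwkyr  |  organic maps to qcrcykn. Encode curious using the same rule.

nwckqwd

The shift depends on letter class: consonant d→o is +11, but vowel e→g is +2. Vowels shift forward by 2 and consonants shift forward by 11.
On curious: c(cons)+11=n, u(vowel)+2=w, r(cons)+11=c, i(vowel)+2=k, o(vowel)+2=q, u(vowel)+2=w, s(cons)+11=d.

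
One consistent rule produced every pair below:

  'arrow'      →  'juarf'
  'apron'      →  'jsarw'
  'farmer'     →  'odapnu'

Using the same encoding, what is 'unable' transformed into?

dqjeuh

Shifts by position in arrow: pos 0: a→j (+9), pos 1: r→u (+3), pos 2: r→a (+9), pos 3: o→r (+3) — repeating every 2. A repeating key of period 2 is used — shifts +9, +3 over and over.
On unable: u+9=d, n+3=q, a+9=j, b+3=e, l+9=u, e+3=h.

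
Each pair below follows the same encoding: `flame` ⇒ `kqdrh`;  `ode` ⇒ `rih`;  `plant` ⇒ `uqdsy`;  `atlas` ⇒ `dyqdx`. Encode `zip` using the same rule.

The shift depends on letter class: consonant f→k is +5, but vowel a→d is +3. Two shifts are in play — +3 for a/e/i/o/u, +5 for every other letter.
For zip: z(cons)+5=e, i(vowel)+3=l, p(cons)+5=u.

elu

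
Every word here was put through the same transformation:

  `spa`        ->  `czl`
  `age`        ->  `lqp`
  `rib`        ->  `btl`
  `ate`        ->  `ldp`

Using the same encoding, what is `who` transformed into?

The rule splits by letter class: vowels +11, consonants +10.
Applying it to who: w(cons)+10=g, h(cons)+10=r, o(vowel)+11=z.

grz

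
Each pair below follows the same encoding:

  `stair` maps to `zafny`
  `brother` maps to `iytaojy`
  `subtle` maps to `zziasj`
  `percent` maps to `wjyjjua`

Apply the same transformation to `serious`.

The shift depends on letter class: consonant s→z is +7, but vowel a→f is +5. Vowels shift forward by 5 and consonants shift forward by 7.
On serious: s(cons)+7=z, e(vowel)+5=j, r(cons)+7=y, i(vowel)+5=n, o(vowel)+5=t, u(vowel)+5=z, s(cons)+7=z.

zjyntzz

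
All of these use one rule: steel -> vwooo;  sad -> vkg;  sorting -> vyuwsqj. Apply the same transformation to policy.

The rule splits by letter class: vowels +10, consonants +3.
For policy: p(cons)+3=s, o(vowel)+10=y, l(cons)+3=o, i(vowel)+10=s, c(cons)+3=f, y(cons)+3=b.

syosfb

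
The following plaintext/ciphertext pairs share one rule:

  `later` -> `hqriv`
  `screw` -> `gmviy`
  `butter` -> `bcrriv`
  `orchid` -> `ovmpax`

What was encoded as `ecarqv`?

guitar

l(11)→h(7) and a(0)→q(16) fit y≡11x+16 (mod 26); the inverse of 11 mod 26 is 19. This is an affine cipher: with a=0,…,z=25, each position x becomes (11x+16) mod 26.
Reversing it on ecarqv: e(4)→19·(4−16)≡6=g; c(2)→19·(2−16)≡20=u; a(0)→19·(0−16)≡8=i; r(17)→19·(17−16)≡19=t; q(16)→19·(16−16)≡0=a; v(21)→19·(21−16)≡17=r (all mod 26).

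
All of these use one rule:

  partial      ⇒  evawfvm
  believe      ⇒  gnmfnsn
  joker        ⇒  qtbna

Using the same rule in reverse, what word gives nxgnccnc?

embedded

p(15)→e(4) and a(0)→v(21) fit y≡11x+21 (mod 26); the inverse of 11 mod 26 is 19. Treating letters as 0–25, the rule is x ↦ 11x + 21 (mod 26).
Undoing it on nxgnccnc: n(13)→19·(13−21)≡4=e; x(23)→19·(23−21)≡12=m; g(6)→19·(6−21)≡1=b; n(13)→19·(13−21)≡4=e; c(2)→19·(2−21)≡3=d; c(2)→19·(2−21)≡3=d; n(13)→19·(13−21)≡4=e; c(2)→19·(2−21)≡3=d (all mod 26).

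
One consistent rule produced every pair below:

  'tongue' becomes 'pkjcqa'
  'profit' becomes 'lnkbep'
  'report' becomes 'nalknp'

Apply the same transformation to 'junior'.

Compare letters: t→p is +22, o→k is +22, n→j is +22 — a constant shift. Each letter is shifted forward by 22 in the alphabet (a Caesar shift of +22).
For junior: j+22=f, u+22=q, n+22=j, i+22=e, o+22=k, r+22=n.

fqjekn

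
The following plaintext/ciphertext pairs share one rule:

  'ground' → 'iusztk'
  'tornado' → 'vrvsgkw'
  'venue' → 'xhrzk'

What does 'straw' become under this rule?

Letter i (0-indexed) is shifted by i+2, so successive shifts are 2, 3, 4, ….
On straw: s+2=u, t+3=w, r+4=v, a+5=f, w+6=c.

uwvfc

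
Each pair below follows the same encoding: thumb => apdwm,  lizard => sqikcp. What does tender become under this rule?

In thumb: t→a is +7, h→p is +8, u→d is +9, m→w is +10 — the shift increases by 1 each position. Letter i (0-indexed) is shifted by i+7, so successive shifts are 7, 8, 9, ….
On tender: t+7=a, e+8=m, n+9=w, d+10=n, e+11=p, r+12=d.

amwnpd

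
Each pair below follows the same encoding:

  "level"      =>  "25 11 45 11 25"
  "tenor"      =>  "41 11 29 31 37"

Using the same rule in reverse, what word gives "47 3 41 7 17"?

watch

l(#12)→25 and e(#5)→11: differences scale by 2, so n = 2·pos + 1. Each letter becomes 2×(its alphabet position, a=1..z=26) + 1.
Undoing it on 47 3 41 7 17: 47→(47−1)÷2=23=w, 3→(3−1)÷2=1=a, 41→(41−1)÷2=20=t, 7→(7−1)÷2=3=c, 17→(17−1)÷2=8=h.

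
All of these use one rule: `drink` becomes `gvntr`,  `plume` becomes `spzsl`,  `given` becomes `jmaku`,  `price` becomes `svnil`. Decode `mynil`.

juice

In drink: d→g is +3, r→v is +4, i→n is +5, n→t is +6 — the shift increases by 1 each position. The shift increases by 1 at each position, starting from +3: 3, 4, 5, ….
Undoing it on mynil: m−3=j, y−4=u, n−5=i, i−6=c, l−7=e.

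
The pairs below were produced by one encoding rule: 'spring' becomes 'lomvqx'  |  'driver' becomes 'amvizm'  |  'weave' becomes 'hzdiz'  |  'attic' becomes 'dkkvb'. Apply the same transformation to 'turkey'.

s(18)→l(11) and p(15)→o(14) fit y≡25x+3 (mod 26); the inverse of 25 mod 26 is 25. Each letter's alphabet position (a=0..z=25) is mapped through 25·x+3 mod 26 — an affine cipher.
For turkey: t(19)→25·19+3≡10=k; u(20)→25·20+3≡9=j; r(17)→25·17+3≡12=m; k(10)→25·10+3≡19=t; e(4)→25·4+3≡25=z; y(24)→25·24+3≡5=f (all mod 26).

kjmtzf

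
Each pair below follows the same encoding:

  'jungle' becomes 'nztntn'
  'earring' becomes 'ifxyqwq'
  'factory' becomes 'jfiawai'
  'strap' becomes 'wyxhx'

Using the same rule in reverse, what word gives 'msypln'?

In jungle: j→n is +4, u→z is +5, n→t is +6, g→n is +7 — the shift increases by 1 each position. Letter i (0-indexed) is shifted by i+4, so successive shifts are 4, 5, 6, ….
Undoing it on msypln: m−4=i, s−5=n, y−6=s, p−7=i, l−8=d, n−9=e.

inside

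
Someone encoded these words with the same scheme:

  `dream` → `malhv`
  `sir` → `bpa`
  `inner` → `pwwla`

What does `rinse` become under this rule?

apwbl

The shift depends on letter class: consonant d→m is +9, but vowel e→l is +7. Vowels shift forward by 7 and consonants shift forward by 9.
Applying it to rinse: r(cons)+9=a, i(vowel)+7=p, n(cons)+9=w, s(cons)+9=b, e(vowel)+7=l.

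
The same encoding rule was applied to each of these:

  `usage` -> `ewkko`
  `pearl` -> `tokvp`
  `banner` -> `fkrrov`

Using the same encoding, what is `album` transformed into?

kpfeq

Two shifts are in play — +10 for a/e/i/o/u, +4 for every other letter.
For album: a(vowel)+10=k, l(cons)+4=p, b(cons)+4=f, u(vowel)+10=e, m(cons)+4=q.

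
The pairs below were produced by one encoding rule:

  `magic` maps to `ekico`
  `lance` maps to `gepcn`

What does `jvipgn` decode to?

length

The output letters match the input read backwards, each shifted +2: magic reversed is cigam. The word is reversed, then every letter is shifted forward by 2.
Decoding jvipgn: shift back: j−2=h, v−2=t, i−2=g, p−2=n, g−2=e, n−2=l → htgnel; then reverse → length.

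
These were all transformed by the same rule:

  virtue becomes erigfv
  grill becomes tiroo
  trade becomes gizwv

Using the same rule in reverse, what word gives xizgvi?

Each pair mirrors across the alphabet (v↔e, i↔r, r↔i): positions sum to 25. Each letter is replaced by its mirror in the alphabet: a↔z, b↔y, c↔x, and so on (the Atbash cipher).
Undoing it on xizgvi: x↔c, i↔r, z↔a, g↔t, v↔e, i↔r.

crater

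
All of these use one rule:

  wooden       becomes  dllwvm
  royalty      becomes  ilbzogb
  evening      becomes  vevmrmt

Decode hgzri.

Each pair mirrors across the alphabet (w↔d, o↔l, o↔l): positions sum to 25. Each letter is replaced by its mirror in the alphabet: a↔z, b↔y, c↔x, and so on (the Atbash cipher).
Reversing it on hgzri: h↔s, g↔t, z↔a, r↔i, i↔r.

stair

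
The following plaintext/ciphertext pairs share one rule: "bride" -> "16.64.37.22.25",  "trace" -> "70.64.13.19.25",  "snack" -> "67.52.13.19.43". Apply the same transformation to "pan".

58.13.52

b(#2)→16 and r(#18)→64: differences scale by 3, so n = 3·pos + 10. Each letter becomes 3×(its alphabet position, a=1..z=26) + 10.
Applying it to pan: p=16→58, a=1→13, n=14→52.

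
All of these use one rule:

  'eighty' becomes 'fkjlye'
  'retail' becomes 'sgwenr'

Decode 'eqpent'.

domain

In eighty: e→f is +1, i→k is +2, g→j is +3, h→l is +4 — the shift increases by 1 each position. Each letter shifts forward by (position + 1), i.e. 1, 2, 3, … — the shift grows by one for each successive letter.
Undoing it on eqpent: e−1=d, q−2=o, p−3=m, e−4=a, n−5=i, t−6=n.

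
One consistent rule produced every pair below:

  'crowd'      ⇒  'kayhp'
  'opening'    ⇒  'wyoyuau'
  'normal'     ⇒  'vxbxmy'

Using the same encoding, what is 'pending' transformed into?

xnxouau

The shift increases by 1 at each position, starting from +8: 8, 9, 10, ….
Applying it to pending: p+8=x, e+9=n, n+10=x, d+11=o, i+12=u, n+13=a, g+14=u.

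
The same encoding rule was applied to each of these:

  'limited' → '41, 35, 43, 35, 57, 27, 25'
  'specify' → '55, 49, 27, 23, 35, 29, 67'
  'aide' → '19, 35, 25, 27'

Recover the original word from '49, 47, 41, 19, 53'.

polar

l(#12)→41 and i(#9)→35: differences scale by 2, so n = 2·pos + 17. With a=1..z=26, the number is 2·pos + 17.
Reversing it on 49, 47, 41, 19, 53: 49→(49−17)÷2=16=p, 47→(47−17)÷2=15=o, 41→(41−17)÷2=12=l, 19→(19−17)÷2=1=a, 53→(53−17)÷2=18=r.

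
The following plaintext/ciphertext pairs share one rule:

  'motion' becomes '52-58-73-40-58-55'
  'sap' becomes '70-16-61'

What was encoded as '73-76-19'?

m(#13)→52 and o(#15)→58: differences scale by 3, so n = 3·pos + 13. With a=1..z=26, the number is 3·pos + 13.
Decoding 73-76-19: 73→(73−13)÷3=20=t, 76→(76−13)÷3=21=u, 19→(19−13)÷3=2=b.

tub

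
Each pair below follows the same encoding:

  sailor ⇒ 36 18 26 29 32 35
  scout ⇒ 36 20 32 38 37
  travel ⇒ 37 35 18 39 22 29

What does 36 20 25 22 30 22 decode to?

s is letter #19 and maps to 36: an offset of 17. Letters become their 1-based position plus 17 (so a→18, b→19, …).
Reversing it on 36 20 25 22 30 22: 36→(36−17)÷1=19=s, 20→(20−17)÷1=3=c, 25→(25−17)÷1=8=h, 22→(22−17)÷1=5=e, 30→(30−17)÷1=13=m, 22→(22−17)÷1=5=e.

scheme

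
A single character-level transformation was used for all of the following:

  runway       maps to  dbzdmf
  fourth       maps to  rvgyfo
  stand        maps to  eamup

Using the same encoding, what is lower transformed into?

Shifts by position in runway: pos 0: r→d (+12), pos 1: u→b (+7), pos 2: n→z (+12), pos 3: w→d (+7) — repeating every 2. It's a Vigenère-style cipher with numeric key [12,7]: position i shifts by key[i mod 2].
Applying it to lower: l+12=x, o+7=v, w+12=i, e+7=l, r+12=d.

xvild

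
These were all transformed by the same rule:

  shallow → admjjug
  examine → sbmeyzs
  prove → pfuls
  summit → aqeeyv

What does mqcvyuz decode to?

s(18)→a(0) and h(7)→d(3) fit y≡21x+12 (mod 26); the inverse of 21 mod 26 is 5. Treating letters as 0–25, the rule is x ↦ 21x + 12 (mod 26).
Reversing it on mqcvyuz: m(12)→5·(12−12)≡0=a; q(16)→5·(16−12)≡20=u; c(2)→5·(2−12)≡2=c; v(21)→5·(21−12)≡19=t; y(24)→5·(24−12)≡8=i; u(20)→5·(20−12)≡14=o; z(25)→5·(25−12)≡13=n (all mod 26).

auction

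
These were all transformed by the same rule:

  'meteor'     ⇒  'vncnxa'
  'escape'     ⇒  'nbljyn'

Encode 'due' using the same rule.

mdn

Compare letters: m→v is +9, e→n is +9, t→c is +9 — a constant shift. Each letter is shifted forward by 9 in the alphabet (a Caesar shift of +9).
On due: d+9=m, u+9=d, e+9=n.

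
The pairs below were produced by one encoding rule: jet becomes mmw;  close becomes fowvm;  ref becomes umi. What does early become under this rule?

The shift depends on letter class: consonant j→m is +3, but vowel e→m is +8. Two shifts are in play — +8 for a/e/i/o/u, +3 for every other letter.
On early: e(vowel)+8=m, a(vowel)+8=i, r(cons)+3=u, l(cons)+3=o, y(cons)+3=b.

miuob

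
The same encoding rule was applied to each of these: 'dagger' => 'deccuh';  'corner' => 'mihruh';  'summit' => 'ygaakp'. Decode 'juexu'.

d(3)→d(3) and a(0)→e(4) fit y≡17x+4 (mod 26); the inverse of 17 mod 26 is 23. Each letter's alphabet position (a=0..z=25) is mapped through 17·x+4 mod 26 — an affine cipher.
Undoing it on juexu: j(9)→23·(9−4)≡11=l; u(20)→23·(20−4)≡4=e; e(4)→23·(4−4)≡0=a; x(23)→23·(23−4)≡21=v; u(20)→23·(20−4)≡4=e (all mod 26).

leave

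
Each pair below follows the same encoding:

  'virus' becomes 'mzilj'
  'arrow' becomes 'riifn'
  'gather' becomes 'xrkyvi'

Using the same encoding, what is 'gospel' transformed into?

Compare letters: v→m is +17, i→z is +17, r→i is +17 — a constant shift. This is a Caesar cipher with shift 17.
Applying it to gospel: g+17=x, o+17=f, s+17=j, p+17=g, e+17=v, l+17=c.

xfjgvc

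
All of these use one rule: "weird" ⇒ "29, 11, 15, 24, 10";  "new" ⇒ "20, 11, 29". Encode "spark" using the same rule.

25, 22, 7, 24, 17

w is letter #23 and maps to 29: an offset of 6. Letters become their 1-based position plus 6 (so a→7, b→8, …).
On spark: s=19→25, p=16→22, a=1→7, r=18→24, k=11→17.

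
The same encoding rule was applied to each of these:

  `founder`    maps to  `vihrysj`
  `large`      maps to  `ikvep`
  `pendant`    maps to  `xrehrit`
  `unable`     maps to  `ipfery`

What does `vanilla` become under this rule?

eppmrez

The output letters match the input read backwards, each shifted +4: founder reversed is rednuof. Read the word backwards and shift each letter +4.
For vanilla: reverse → allinav; then shift: a+4=e, l+4=p, l+4=p, i+4=m, n+4=r, a+4=e, v+4=z.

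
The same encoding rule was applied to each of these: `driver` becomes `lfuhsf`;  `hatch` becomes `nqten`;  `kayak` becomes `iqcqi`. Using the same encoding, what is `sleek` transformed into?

mpssi

Treating letters as 0–25, the rule is x ↦ 7x + 16 (mod 26).
On sleek: s(18)→7·18+16≡12=m; l(11)→7·11+16≡15=p; e(4)→7·4+16≡18=s; e(4)→7·4+16≡18=s; k(10)→7·10+16≡8=i (all mod 26).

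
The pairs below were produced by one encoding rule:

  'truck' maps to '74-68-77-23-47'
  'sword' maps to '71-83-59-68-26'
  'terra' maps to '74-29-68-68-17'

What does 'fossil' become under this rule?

t(#20)→74 and r(#18)→68: differences scale by 3, so n = 3·pos + 14. The formula is n = 3×(alphabet index, a=1) + 14.
Applying it to fossil: f=6→32, o=15→59, s=19→71, s=19→71, i=9→41, l=12→50.

32-59-71-71-41-50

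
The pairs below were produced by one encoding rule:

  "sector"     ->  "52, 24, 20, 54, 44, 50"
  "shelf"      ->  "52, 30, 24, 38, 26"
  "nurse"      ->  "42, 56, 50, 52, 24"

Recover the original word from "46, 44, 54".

pot

s(#19)→52 and e(#5)→24: differences scale by 2, so n = 2·pos + 14. Each letter becomes 2×(its alphabet position, a=1..z=26) + 14.
Decoding 46, 44, 54: 46→(46−14)÷2=16=p, 44→(44−14)÷2=15=o, 54→(54−14)÷2=20=t.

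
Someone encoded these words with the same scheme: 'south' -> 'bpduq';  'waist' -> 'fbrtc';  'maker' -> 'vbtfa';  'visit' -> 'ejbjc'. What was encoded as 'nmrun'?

Shifts by position in south: pos 0: s→b (+9), pos 1: o→p (+1), pos 2: u→d (+9), pos 3: t→u (+1) — repeating every 2. It's a Vigenère-style cipher with numeric key [9,1]: position i shifts by key[i mod 2].
Decoding nmrun: n−9=e, m−1=l, r−9=i, u−1=t, n−9=e.

elite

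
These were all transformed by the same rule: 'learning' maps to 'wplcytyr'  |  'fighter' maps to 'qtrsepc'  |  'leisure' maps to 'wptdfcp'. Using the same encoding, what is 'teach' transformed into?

Compare letters: l→w is +11, e→p is +11, a→l is +11 — a constant shift. Every letter moves 11 places later in the alphabet, wrapping around z→a.
Applying it to teach: t+11=e, e+11=p, a+11=l, c+11=n, h+11=s.

eplns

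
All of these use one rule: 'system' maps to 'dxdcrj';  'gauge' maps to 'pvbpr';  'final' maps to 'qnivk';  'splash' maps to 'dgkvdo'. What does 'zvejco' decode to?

warmth

Each letter's alphabet position (a=0..z=25) is mapped through 25·x+21 mod 26 — an affine cipher.
Reversing it on zvejco: z(25)→25·(25−21)≡22=w; v(21)→25·(21−21)≡0=a; e(4)→25·(4−21)≡17=r; j(9)→25·(9−21)≡12=m; c(2)→25·(2−21)≡19=t; o(14)→25·(14−21)≡7=h (all mod 26).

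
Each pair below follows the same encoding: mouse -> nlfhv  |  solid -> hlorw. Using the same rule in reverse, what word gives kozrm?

plain

Each pair mirrors across the alphabet (m↔n, o↔l, u↔f): positions sum to 25. This is the alphabet-reversal cipher (Atbash): a becomes z, b becomes y, etc.
Reversing it on kozrm: k↔p, o↔l, z↔a, r↔i, m↔n.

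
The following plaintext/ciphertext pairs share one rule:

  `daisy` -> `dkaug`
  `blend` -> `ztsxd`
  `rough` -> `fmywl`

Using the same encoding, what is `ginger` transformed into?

d(3)→d(3) and a(0)→k(10) fit y≡15x+10 (mod 26); the inverse of 15 mod 26 is 7. This is an affine cipher: with a=0,…,z=25, each position x becomes (15x+10) mod 26.
Applying it to ginger: g(6)→15·6+10≡22=w; i(8)→15·8+10≡0=a; n(13)→15·13+10≡23=x; g(6)→15·6+10≡22=w; e(4)→15·4+10≡18=s; r(17)→15·17+10≡5=f (all mod 26).

waxwsf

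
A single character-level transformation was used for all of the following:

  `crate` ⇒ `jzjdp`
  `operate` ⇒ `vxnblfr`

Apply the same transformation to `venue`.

In crate: c→j is +7, r→z is +8, a→j is +9, t→d is +10 — the shift increases by 1 each position. Letter i (0-indexed) is shifted by i+7, so successive shifts are 7, 8, 9, ….
For venue: v+7=c, e+8=m, n+9=w, u+10=e, e+11=p.

cmwep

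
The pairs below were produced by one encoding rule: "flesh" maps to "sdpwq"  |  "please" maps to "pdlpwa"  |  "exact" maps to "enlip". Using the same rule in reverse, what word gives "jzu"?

The word is reversed, then every letter is shifted forward by 11.
Undoing it on jzu: shift back: j−11=y, z−11=o, u−11=j → yoj; then reverse → joy.

joy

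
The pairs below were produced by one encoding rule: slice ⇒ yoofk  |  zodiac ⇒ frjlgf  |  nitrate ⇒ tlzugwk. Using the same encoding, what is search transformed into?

yhguik

Shifts by position in slice: pos 0: s→y (+6), pos 1: l→o (+3), pos 2: i→o (+6), pos 3: c→f (+3) — repeating every 2. The shifts repeat in a cycle of length 2: positions 0,1,… shift by +6, +3, then the pattern repeats.
For search: s+6=y, e+3=h, a+6=g, r+3=u, c+6=i, h+3=k.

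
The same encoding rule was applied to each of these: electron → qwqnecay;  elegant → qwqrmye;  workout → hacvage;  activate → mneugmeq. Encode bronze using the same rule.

mcaykq

The shift depends on letter class: consonant l→w is +11, but vowel e→q is +12. Vowels shift forward by 12 and consonants shift forward by 11.
Applying it to bronze: b(cons)+11=m, r(cons)+11=c, o(vowel)+12=a, n(cons)+11=y, z(cons)+11=k, e(vowel)+12=q.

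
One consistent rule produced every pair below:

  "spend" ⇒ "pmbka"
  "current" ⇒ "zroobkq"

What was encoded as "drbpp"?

guess

It's a constant shift of +23 (ROT23).
Decoding drbpp: d−23=g, r−23=u, b−23=e, p−23=s, p−23=s.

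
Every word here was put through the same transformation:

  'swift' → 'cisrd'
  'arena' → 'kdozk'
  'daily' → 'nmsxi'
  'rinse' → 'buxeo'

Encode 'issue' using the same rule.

Shifts by position in swift: pos 0: s→c (+10), pos 1: w→i (+12), pos 2: i→s (+10), pos 3: f→r (+12) — repeating every 2. It's a Vigenère-style cipher with numeric key [10,12]: position i shifts by key[i mod 2].
On issue: i+10=s, s+12=e, s+10=c, u+12=g, e+10=o.

secgo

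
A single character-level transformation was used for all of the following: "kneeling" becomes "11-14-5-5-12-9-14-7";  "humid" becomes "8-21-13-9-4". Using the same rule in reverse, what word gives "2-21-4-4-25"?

k is letter #11 and maps to 11: an offset of 0. Letters become their 1-indexed alphabet positions: a=1 … z=26.
Undoing it on 2-21-4-4-25: 2=b, 21=u, 4=d, 4=d, 25=y.

buddy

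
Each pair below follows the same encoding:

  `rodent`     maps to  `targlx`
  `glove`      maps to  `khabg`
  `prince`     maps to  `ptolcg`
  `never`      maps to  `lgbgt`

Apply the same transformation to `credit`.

ctgrox

r(17)→t(19) and o(14)→a(0) fit y≡15x+24 (mod 26); the inverse of 15 mod 26 is 7. Treating letters as 0–25, the rule is x ↦ 15x + 24 (mod 26).
Applying it to credit: c(2)→15·2+24≡2=c; r(17)→15·17+24≡19=t; e(4)→15·4+24≡6=g; d(3)→15·3+24≡17=r; i(8)→15·8+24≡14=o; t(19)→15·19+24≡23=x (all mod 26).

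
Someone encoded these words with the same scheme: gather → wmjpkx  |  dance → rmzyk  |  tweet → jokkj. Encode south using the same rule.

qscjp

This is an affine cipher: with a=0,…,z=25, each position x becomes (19x+12) mod 26.
On south: s(18)→19·18+12≡16=q; o(14)→19·14+12≡18=s; u(20)→19·20+12≡2=c; t(19)→19·19+12≡9=j; h(7)→19·7+12≡15=p (all mod 26).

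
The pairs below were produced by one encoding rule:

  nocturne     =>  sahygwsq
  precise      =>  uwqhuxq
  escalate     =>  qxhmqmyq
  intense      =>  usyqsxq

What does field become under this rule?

The shift depends on letter class: consonant n→s is +5, but vowel o→a is +12. Vowels shift forward by 12 and consonants shift forward by 5.
Applying it to field: f(cons)+5=k, i(vowel)+12=u, e(vowel)+12=q, l(cons)+5=q, d(cons)+5=i.

kuqqi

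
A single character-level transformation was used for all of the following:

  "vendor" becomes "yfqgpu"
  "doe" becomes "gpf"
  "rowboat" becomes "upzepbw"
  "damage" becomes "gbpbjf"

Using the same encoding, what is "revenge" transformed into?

Two shifts are in play — +1 for a/e/i/o/u, +3 for every other letter.
For revenge: r(cons)+3=u, e(vowel)+1=f, v(cons)+3=y, e(vowel)+1=f, n(cons)+3=q, g(cons)+3=j, e(vowel)+1=f.

ufyfqjf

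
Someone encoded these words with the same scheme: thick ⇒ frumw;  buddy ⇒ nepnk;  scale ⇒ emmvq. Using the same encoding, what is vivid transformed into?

hshsp

Shifts by position in thick: pos 0: t→f (+12), pos 1: h→r (+10), pos 2: i→u (+12), pos 3: c→m (+10) — repeating every 2. A repeating key of period 2 is used — shifts +12, +10 over and over.
For vivid: v+12=h, i+10=s, v+12=h, i+10=s, d+12=p.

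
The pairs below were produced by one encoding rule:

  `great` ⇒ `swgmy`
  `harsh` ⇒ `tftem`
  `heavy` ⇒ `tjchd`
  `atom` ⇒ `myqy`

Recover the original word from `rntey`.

first

Shifts by position in great: pos 0: g→s (+12), pos 1: r→w (+5), pos 2: e→g (+2), pos 3: a→m (+12), pos 4: t→y (+5) — repeating every 3. It's a Vigenère-style cipher with numeric key [12,5,2]: position i shifts by key[i mod 3].
Reversing it on rntey: r−12=f, n−5=i, t−2=r, e−12=s, y−5=t.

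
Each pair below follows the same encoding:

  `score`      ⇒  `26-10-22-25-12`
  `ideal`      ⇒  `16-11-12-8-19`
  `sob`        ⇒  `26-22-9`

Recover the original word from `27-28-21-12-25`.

s is letter #19 and maps to 26: an offset of 7. Each letter is replaced by its alphabet position (a=1..z=26) + 7.
Reversing it on 27-28-21-12-25: 27→(27−7)÷1=20=t, 28→(28−7)÷1=21=u, 21→(21−7)÷1=14=n, 12→(12−7)÷1=5=e, 25→(25−7)÷1=18=r.

tuner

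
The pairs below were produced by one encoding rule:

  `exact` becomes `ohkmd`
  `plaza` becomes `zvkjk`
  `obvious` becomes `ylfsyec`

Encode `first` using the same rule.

psbcd

Compare letters: e→o is +10, x→h is +10, a→k is +10 — a constant shift. It's a constant shift of +10 (ROT10).
Applying it to first: f+10=p, i+10=s, r+10=b, s+10=c, t+10=d.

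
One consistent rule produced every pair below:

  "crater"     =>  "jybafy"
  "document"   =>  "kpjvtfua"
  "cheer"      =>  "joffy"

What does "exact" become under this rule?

febja

The shift depends on letter class: consonant c→j is +7, but vowel a→b is +1. Two shifts are in play — +1 for a/e/i/o/u, +7 for every other letter.
For exact: e(vowel)+1=f, x(cons)+7=e, a(vowel)+1=b, c(cons)+7=j, t(cons)+7=a.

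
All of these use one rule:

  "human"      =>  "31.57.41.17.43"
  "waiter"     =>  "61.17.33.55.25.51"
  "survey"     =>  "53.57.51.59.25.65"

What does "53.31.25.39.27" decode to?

shelf

h(#8)→31 and u(#21)→57: differences scale by 2, so n = 2·pos + 15. The formula is n = 2×(alphabet index, a=1) + 15.
Undoing it on 53.31.25.39.27: 53→(53−15)÷2=19=s, 31→(31−15)÷2=8=h, 25→(25−15)÷2=5=e, 39→(39−15)÷2=12=l, 27→(27−15)÷2=6=f.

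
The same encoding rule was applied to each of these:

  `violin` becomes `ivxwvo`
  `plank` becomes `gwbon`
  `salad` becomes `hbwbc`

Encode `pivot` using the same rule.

v(21)→i(8) and i(8)→v(21) fit y≡9x+1 (mod 26); the inverse of 9 mod 26 is 3. Each letter's alphabet position (a=0..z=25) is mapped through 9·x+1 mod 26 — an affine cipher.
For pivot: p(15)→9·15+1≡6=g; i(8)→9·8+1≡21=v; v(21)→9·21+1≡8=i; o(14)→9·14+1≡23=x; t(19)→9·19+1≡16=q (all mod 26).

gvixq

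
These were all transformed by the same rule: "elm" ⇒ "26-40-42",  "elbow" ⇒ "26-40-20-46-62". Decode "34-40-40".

ill

e(#5)→26 and l(#12)→40: differences scale by 2, so n = 2·pos + 16. Each letter becomes 2×(its alphabet position, a=1..z=26) + 16.
Decoding 34-40-40: 34→(34−16)÷2=9=i, 40→(40−16)÷2=12=l, 40→(40−16)÷2=12=l.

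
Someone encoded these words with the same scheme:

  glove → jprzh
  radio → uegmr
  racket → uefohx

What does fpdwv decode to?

class

The shifts repeat in a cycle of length 2: positions 0,1,… shift by +3, +4, then the pattern repeats.
Reversing it on fpdwv: f−3=c, p−4=l, d−3=a, w−4=s, v−3=s.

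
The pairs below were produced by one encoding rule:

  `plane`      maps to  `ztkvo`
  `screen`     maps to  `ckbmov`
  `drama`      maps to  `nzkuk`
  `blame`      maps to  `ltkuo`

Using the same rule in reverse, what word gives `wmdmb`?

Shifts by position in plane: pos 0: p→z (+10), pos 1: l→t (+8), pos 2: a→k (+10), pos 3: n→v (+8) — repeating every 2. The shifts repeat in a cycle of length 2: positions 0,1,… shift by +10, +8, then the pattern repeats.
Reversing it on wmdmb: w−10=m, m−8=e, d−10=t, m−8=e, b−10=r.

meter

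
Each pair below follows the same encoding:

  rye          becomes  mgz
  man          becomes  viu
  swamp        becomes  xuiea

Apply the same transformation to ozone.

mvwhw

The word is reversed, then every letter is shifted forward by 8.
Applying it to ozone: reverse → enozo; then shift: e+8=m, n+8=v, o+8=w, z+8=h, o+8=w.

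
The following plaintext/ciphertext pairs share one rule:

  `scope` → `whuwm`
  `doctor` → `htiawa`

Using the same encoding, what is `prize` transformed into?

twogm

The shift increases by 1 at each position, starting from +4: 4, 5, 6, ….
Applying it to prize: p+4=t, r+5=w, i+6=o, z+7=g, e+8=m.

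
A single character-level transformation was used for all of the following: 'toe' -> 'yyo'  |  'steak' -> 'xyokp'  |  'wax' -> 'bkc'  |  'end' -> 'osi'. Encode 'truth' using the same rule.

yweym

The shift depends on letter class: consonant t→y is +5, but vowel o→y is +10. Vowels shift forward by 10 and consonants shift forward by 5.
On truth: t(cons)+5=y, r(cons)+5=w, u(vowel)+10=e, t(cons)+5=y, h(cons)+5=m.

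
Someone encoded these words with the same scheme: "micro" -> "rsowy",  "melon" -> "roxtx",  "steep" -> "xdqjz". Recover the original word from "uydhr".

porch

Shifts by position in micro: pos 0: m→r (+5), pos 1: i→s (+10), pos 2: c→o (+12), pos 3: r→w (+5), pos 4: o→y (+10) — repeating every 3. It's a Vigenère-style cipher with numeric key [5,10,12]: position i shifts by key[i mod 3].
Reversing it on uydhr: u−5=p, y−10=o, d−12=r, h−5=c, r−10=h.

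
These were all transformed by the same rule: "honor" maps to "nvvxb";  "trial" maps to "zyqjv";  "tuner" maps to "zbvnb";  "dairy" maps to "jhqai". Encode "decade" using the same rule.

In honor: h→n is +6, o→v is +7, n→v is +8, o→x is +9 — the shift increases by 1 each position. The shift increases by 1 at each position, starting from +6: 6, 7, 8, ….
For decade: d+6=j, e+7=l, c+8=k, a+9=j, d+10=n, e+11=p.

jlkjnp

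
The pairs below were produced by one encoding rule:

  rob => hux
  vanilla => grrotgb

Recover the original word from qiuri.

clock

The output letters match the input read backwards, each shifted +6: rob reversed is bor. The word is reversed, then every letter is shifted forward by 6.
Undoing it on qiuri: shift back: q−6=k, i−6=c, u−6=o, r−6=l, i−6=c → kcolc; then reverse → clock.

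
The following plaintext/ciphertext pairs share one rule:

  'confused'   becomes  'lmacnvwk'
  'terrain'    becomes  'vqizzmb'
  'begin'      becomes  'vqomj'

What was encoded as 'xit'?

The output letters match the input read backwards, each shifted +8: confused reversed is desufnoc. Two steps: reverse the string, then apply a Caesar shift of +8.
Reversing it on xit: shift back: x−8=p, i−8=a, t−8=l → pal; then reverse → lap.

lap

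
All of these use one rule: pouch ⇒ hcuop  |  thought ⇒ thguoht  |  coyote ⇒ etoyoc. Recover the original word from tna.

ant

The output letters match the input read backwards: pouch reversed is hcuop. It's just the letters in reverse order.
Reversing it on tna: then reverse → ant.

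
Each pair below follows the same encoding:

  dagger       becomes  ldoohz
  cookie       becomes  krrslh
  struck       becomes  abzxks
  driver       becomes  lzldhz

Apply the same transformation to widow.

The shift depends on letter class: consonant d→l is +8, but vowel a→d is +3. Two shifts are in play — +3 for a/e/i/o/u, +8 for every other letter.
For widow: w(cons)+8=e, i(vowel)+3=l, d(cons)+8=l, o(vowel)+3=r, w(cons)+8=e.

ellre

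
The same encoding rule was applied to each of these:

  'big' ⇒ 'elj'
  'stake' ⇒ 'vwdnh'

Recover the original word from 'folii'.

Compare letters: b→e is +3, i→l is +3, g→j is +3 — a constant shift. This is a Caesar cipher with shift 3.
Decoding folii: f−3=c, o−3=l, l−3=i, i−3=f, i−3=f.

cliff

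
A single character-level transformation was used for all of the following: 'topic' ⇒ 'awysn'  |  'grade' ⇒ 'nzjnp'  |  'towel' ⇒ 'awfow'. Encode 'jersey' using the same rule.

qmacpk

In topic: t→a is +7, o→w is +8, p→y is +9, i→s is +10 — the shift increases by 1 each position. The shift increases by 1 at each position, starting from +7: 7, 8, 9, ….
Applying it to jersey: j+7=q, e+8=m, r+9=a, s+10=c, e+11=p, y+12=k.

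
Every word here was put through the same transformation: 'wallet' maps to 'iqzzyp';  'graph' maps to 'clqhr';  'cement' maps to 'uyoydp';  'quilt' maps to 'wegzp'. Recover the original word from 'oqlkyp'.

market

w(22)→i(8) and a(0)→q(16) fit y≡15x+16 (mod 26); the inverse of 15 mod 26 is 7. This is an affine cipher: with a=0,…,z=25, each position x becomes (15x+16) mod 26.
Undoing it on oqlkyp: o(14)→7·(14−16)≡12=m; q(16)→7·(16−16)≡0=a; l(11)→7·(11−16)≡17=r; k(10)→7·(10−16)≡10=k; y(24)→7·(24−16)≡4=e; p(15)→7·(15−16)≡19=t (all mod 26).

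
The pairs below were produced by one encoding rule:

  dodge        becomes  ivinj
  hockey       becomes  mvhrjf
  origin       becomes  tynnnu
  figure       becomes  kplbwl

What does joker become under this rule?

Shifts by position in dodge: pos 0: d→i (+5), pos 1: o→v (+7), pos 2: d→i (+5), pos 3: g→n (+7) — repeating every 2. The shifts repeat in a cycle of length 2: positions 0,1,… shift by +5, +7, then the pattern repeats.
On joker: j+5=o, o+7=v, k+5=p, e+7=l, r+5=w.

ovplw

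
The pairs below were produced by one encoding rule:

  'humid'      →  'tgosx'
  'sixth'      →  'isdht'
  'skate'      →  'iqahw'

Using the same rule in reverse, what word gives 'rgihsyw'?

justice

h(7)→t(19) and u(20)→g(6) fit y≡25x+0 (mod 26); the inverse of 25 mod 26 is 25. Each letter's alphabet position (a=0..z=25) is mapped through 25·x+0 mod 26 — an affine cipher.
Decoding rgihsyw: r(17)→25·(17−0)≡9=j; g(6)→25·(6−0)≡20=u; i(8)→25·(8−0)≡18=s; h(7)→25·(7−0)≡19=t; s(18)→25·(18−0)≡8=i; y(24)→25·(24−0)≡2=c; w(22)→25·(22−0)≡4=e (all mod 26).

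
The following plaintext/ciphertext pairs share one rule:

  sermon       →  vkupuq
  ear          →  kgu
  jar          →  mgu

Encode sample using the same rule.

vgpsok

The shift depends on letter class: consonant s→v is +3, but vowel e→k is +6. Vowels shift forward by 6 and consonants shift forward by 3.
On sample: s(cons)+3=v, a(vowel)+6=g, m(cons)+3=p, p(cons)+3=s, l(cons)+3=o, e(vowel)+6=k.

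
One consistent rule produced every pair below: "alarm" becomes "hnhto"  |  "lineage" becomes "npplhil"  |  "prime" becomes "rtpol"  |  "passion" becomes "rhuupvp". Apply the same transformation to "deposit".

The shift depends on letter class: consonant l→n is +2, but vowel a→h is +7. The rule splits by letter class: vowels +7, consonants +2.
On deposit: d(cons)+2=f, e(vowel)+7=l, p(cons)+2=r, o(vowel)+7=v, s(cons)+2=u, i(vowel)+7=p, t(cons)+2=v.

flrvupv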